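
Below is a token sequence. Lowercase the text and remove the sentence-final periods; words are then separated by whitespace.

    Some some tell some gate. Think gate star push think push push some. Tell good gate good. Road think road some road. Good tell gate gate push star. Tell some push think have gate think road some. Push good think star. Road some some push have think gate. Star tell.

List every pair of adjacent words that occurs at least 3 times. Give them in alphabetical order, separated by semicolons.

road some; some push

Bigram counts meeting the condition (at least 3 times):
  road some: 3
  some push: 3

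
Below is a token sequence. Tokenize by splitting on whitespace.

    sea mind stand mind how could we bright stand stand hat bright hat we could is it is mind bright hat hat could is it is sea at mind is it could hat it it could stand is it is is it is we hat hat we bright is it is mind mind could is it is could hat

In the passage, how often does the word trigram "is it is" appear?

Scanning the 57 overlapping trigram windows for "is it is":
  position 16–18: is it is
  position 24–26: is it is
  position 38–40: is it is
  position 41–43: is it is
  position 49–51: is it is
  position 55–57: is it is

6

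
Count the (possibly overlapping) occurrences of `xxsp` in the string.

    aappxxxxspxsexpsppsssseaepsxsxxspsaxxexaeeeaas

Sliding a length-4 window over the 46 characters (43 positions):
  position 7–10: xxsp
  position 30–33: xxsp

2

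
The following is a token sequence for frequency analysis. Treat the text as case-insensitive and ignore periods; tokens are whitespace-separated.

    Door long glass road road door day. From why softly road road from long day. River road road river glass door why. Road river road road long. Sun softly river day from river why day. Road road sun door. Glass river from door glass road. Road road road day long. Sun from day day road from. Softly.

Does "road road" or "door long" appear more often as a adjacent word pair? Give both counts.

"road road" (8 vs 1)

"road road": 8 occurrences
"door long": 1 occurrence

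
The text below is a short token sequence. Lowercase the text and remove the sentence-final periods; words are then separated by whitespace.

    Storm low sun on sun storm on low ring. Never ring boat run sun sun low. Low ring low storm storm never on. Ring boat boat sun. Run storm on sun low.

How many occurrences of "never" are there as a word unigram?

Scanning the 32 tokens for "never":
  position 10: never
  position 22: never

2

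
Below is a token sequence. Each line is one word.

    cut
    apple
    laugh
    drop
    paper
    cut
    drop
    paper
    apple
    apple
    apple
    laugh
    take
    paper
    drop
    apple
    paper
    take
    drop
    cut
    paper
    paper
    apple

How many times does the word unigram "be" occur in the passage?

0

Scanning the 23 tokens for "be":
  (none found)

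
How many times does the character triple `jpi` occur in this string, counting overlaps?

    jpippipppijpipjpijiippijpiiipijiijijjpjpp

4

Sliding a length-3 window over the 41 characters (39 positions):
  position 1–3: jpi
  position 11–13: jpi
  position 15–17: jpi
  position 24–26: jpi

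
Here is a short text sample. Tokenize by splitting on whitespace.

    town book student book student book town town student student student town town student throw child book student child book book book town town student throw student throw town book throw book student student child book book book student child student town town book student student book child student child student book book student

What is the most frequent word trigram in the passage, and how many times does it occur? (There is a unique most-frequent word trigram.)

"town town student", 3 times

Trigram frequencies (highest first):
  town town student: 3
  town book student: 2
  book student book: 2
  book town town: 2
  student town town: 2
  town student throw: 2
  … (32 more, each ≤ 2)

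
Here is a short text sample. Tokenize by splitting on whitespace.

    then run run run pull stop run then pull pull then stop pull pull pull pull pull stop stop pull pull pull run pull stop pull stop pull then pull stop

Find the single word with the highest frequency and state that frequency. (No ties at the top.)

Unigram frequencies (highest first):
  pull: 15
  stop: 7
  run: 5
  then: 4

"pull", 15 times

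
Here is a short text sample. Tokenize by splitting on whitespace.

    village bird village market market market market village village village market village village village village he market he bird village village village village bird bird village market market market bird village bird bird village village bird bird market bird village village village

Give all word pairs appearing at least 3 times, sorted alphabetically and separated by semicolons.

bird bird; bird village; market market; village bird; village market; village village

Bigram counts meeting the condition (at least 3 times):
  bird bird: 3
  bird village: 6
  market market: 5
  village bird: 4
  village market: 3
  village village: 11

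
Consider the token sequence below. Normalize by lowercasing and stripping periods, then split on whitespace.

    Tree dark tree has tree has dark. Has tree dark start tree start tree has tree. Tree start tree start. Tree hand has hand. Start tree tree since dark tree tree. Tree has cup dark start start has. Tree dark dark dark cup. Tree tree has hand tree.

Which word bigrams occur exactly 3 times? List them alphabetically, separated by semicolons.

Bigram counts meeting the condition (exactly 3 times):
  tree dark: 3
  tree start: 3

tree dark; tree start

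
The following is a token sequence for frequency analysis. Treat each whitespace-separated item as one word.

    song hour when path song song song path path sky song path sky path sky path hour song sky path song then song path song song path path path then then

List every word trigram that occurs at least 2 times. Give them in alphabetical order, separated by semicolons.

Trigram counts meeting the condition (at least 2 times):
  path sky path: 2
  path song song: 2
  song path path: 2
  song song path: 2

path sky path; path song song; song path path; song song path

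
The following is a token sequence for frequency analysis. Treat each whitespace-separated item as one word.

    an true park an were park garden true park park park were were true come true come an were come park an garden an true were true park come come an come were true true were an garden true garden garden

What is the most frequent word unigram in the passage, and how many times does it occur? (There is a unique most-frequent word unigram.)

Unigram frequencies (highest first):
  true: 9
  an: 7
  park: 7
  were: 7
  come: 6
  garden: 5

"true", 9 times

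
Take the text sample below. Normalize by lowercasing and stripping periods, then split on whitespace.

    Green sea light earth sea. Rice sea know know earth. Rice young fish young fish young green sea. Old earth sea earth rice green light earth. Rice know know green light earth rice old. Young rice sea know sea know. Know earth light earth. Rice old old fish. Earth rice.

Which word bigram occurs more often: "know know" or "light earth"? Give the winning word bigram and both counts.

"light earth" (4 vs 3)

"know know": 3 occurrences
"light earth": 4 occurrences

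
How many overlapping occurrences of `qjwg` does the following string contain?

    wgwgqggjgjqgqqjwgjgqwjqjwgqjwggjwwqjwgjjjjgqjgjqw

4

Sliding a length-4 window over the 49 characters (46 positions):
  position 14–17: qjwg
  position 23–26: qjwg
  position 27–30: qjwg
  position 35–38: qjwg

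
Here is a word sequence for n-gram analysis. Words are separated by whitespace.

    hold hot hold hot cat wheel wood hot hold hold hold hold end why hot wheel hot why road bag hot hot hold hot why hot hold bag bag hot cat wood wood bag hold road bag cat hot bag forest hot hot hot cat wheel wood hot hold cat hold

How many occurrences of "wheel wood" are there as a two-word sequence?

2

Scanning the 50 overlapping bigram windows for "wheel wood":
  position 6–7: wheel wood
  position 46–47: wheel wood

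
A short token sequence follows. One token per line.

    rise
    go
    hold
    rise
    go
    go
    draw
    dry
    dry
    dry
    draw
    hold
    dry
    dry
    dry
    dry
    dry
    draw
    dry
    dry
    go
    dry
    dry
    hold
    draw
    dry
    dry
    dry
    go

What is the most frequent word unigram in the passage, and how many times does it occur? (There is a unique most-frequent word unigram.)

"dry", 15 times

Unigram frequencies (highest first):
  dry: 15
  go: 5
  draw: 4
  hold: 3
  rise: 2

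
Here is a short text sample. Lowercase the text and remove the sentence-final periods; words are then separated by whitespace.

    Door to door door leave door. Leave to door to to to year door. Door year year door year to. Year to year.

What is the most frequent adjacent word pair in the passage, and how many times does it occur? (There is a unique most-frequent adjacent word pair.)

"to year", 3 times

Bigram frequencies (highest first):
  to year: 3
  door to: 2
  to door: 2
  door door: 2
  door leave: 2
  to to: 2
  … (6 more, each ≤ 2)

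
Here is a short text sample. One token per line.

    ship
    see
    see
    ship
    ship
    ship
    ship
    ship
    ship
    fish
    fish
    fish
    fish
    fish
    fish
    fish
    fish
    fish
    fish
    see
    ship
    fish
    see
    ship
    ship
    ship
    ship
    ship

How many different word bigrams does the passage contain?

7

28 tokens → 27 bigram windows in total.
Repeated bigrams (each contributes count−1 duplicates):
  fish fish: 9
  ship ship: 9
  see ship: 3
  fish see: 2
  ship fish: 2
20 duplicate windows → 27 − 20 = 7 distinct.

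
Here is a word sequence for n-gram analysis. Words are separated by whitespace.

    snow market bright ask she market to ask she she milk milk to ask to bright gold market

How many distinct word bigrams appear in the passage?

18 tokens → 17 bigram windows in total.
Repeated bigrams (each contributes count−1 duplicates):
  ask she: 2
  to ask: 2
2 duplicate windows → 17 − 2 = 15 distinct.

15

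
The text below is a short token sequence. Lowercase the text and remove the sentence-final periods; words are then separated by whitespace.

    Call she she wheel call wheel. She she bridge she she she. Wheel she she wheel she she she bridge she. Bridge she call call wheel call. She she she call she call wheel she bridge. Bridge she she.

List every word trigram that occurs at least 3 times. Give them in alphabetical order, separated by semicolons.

she bridge she; she she she; she she wheel; wheel she she

Trigram counts meeting the condition (at least 3 times):
  she bridge she: 3
  she she she: 3
  she she wheel: 3
  wheel she she: 3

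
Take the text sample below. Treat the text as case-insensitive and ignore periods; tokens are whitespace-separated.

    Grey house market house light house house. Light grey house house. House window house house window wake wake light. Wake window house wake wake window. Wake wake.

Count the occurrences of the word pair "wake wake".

3

Scanning the 26 overlapping bigram windows for "wake wake":
  position 17–18: wake wake
  position 23–24: wake wake
  position 26–27: wake wake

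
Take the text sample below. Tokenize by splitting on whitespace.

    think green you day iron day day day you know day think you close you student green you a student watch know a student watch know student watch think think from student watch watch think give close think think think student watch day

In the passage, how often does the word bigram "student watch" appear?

Scanning the 42 overlapping bigram windows for "student watch":
  position 20–21: student watch
  position 24–25: student watch
  position 27–28: student watch
  position 32–33: student watch
  position 41–42: student watch

5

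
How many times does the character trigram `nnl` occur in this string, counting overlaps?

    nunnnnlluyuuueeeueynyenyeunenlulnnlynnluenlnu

3

Sliding a length-3 window over the 45 characters (43 positions):
  position 5–7: nnl
  position 33–35: nnl
  position 37–39: nnl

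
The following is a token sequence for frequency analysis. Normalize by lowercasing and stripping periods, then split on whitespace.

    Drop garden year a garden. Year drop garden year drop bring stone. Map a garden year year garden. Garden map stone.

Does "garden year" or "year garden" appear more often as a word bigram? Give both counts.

"garden year": 4 occurrences
"year garden": 1 occurrence

"garden year" (4 vs 1)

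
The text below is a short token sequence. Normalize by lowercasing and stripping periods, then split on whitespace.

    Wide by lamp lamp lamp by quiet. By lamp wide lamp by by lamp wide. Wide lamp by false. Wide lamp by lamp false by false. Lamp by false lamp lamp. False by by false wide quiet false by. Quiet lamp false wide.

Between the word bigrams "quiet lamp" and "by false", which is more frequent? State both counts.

"by false" (4 vs 1)

"quiet lamp": 1 occurrence
"by false": 4 occurrences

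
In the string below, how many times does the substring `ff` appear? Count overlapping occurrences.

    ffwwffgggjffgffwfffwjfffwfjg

8

Sliding a length-2 window over the 28 characters (27 positions):
  position 1–2: ff
  position 5–6: ff
  position 11–12: ff
  position 14–15: ff
  position 17–18: ff
  position 18–19: ff
  position 22–23: ff
  position 23–24: ff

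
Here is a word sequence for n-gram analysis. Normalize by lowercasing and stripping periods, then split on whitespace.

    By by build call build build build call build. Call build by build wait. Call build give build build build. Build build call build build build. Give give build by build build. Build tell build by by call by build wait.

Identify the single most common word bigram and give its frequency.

Bigram frequencies (highest first):
  build build: 10
  call build: 5
  by build: 4
  build call: 4
  build by: 3
  by by: 2
  … (9 more, each ≤ 2)

"build build", 10 times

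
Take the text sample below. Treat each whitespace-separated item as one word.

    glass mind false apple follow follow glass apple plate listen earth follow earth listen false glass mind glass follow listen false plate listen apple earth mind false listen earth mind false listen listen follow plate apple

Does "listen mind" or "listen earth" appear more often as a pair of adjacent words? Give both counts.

"listen mind": 0 occurrences
"listen earth": 2 occurrences

"listen earth" (2 vs 0)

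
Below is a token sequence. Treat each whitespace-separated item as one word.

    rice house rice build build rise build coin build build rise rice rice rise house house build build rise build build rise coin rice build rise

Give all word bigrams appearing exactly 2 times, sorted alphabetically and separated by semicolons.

rice build; rise build

Bigram counts meeting the condition (exactly 2 times):
  rice build: 2
  rise build: 2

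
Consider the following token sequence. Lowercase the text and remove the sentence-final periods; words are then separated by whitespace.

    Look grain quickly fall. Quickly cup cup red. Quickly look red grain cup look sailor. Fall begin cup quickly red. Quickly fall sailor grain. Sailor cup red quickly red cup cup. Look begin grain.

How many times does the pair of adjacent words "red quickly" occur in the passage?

3

Scanning the 33 overlapping bigram windows for "red quickly":
  position 8–9: red quickly
  position 20–21: red quickly
  position 27–28: red quickly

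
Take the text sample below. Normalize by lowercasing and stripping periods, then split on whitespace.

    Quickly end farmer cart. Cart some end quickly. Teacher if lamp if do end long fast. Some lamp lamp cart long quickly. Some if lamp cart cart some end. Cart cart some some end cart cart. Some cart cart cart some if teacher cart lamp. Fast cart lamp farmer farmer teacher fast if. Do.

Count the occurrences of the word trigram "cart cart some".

Scanning the 52 overlapping trigram windows for "cart cart some":
  position 4–6: cart cart some
  position 26–28: cart cart some
  position 30–32: cart cart some
  position 35–37: cart cart some
  position 39–41: cart cart some

5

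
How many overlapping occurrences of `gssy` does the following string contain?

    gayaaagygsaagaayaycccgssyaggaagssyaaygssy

3

Sliding a length-4 window over the 41 characters (38 positions):
  position 22–25: gssy
  position 31–34: gssy
  position 38–41: gssy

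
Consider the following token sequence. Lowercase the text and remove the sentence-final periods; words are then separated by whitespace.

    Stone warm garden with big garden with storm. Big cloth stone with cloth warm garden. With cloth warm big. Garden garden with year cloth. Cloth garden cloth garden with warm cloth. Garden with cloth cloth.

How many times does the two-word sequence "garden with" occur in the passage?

Scanning the 34 overlapping bigram windows for "garden with":
  position 3–4: garden with
  position 6–7: garden with
  position 15–16: garden with
  position 21–22: garden with
  position 28–29: garden with
  position 32–33: garden with

6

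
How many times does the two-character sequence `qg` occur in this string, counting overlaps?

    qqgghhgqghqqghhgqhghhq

Sliding a length-2 window over the 22 characters (21 positions):
  position 2–3: qg
  position 8–9: qg
  position 12–13: qg

3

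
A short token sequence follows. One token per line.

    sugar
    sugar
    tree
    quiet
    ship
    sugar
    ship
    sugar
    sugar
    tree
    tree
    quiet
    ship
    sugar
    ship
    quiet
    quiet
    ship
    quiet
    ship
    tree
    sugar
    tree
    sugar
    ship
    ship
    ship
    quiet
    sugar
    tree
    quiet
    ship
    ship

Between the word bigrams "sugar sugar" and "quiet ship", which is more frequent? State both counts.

"sugar sugar": 2 occurrences
"quiet ship": 5 occurrences

"quiet ship" (5 vs 2)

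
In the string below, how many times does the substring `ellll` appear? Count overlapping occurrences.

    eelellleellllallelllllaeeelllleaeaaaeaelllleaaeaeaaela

4

Sliding a length-5 window over the 54 characters (50 positions):
  position 9–13: ellll
  position 17–21: ellll
  position 26–30: ellll
  position 39–43: ellll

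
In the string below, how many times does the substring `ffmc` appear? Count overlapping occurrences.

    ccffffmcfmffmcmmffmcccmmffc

3

Sliding a length-4 window over the 27 characters (24 positions):
  position 5–8: ffmc
  position 11–14: ffmc
  position 17–20: ffmc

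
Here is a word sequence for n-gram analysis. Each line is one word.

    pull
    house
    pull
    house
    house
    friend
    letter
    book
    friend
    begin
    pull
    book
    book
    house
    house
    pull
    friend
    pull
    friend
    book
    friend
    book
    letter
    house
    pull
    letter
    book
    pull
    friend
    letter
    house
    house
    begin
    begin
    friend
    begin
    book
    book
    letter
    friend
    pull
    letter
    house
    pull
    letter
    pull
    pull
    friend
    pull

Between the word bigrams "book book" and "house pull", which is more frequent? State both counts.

"house pull" (4 vs 2)

"book book": 2 occurrences
"house pull": 4 occurrences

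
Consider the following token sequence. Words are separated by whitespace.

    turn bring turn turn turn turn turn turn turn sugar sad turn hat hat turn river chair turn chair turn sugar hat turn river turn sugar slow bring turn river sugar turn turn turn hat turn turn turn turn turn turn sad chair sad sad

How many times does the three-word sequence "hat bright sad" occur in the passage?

Scanning the 43 overlapping trigram windows for "hat bright sad":
  (none found)

0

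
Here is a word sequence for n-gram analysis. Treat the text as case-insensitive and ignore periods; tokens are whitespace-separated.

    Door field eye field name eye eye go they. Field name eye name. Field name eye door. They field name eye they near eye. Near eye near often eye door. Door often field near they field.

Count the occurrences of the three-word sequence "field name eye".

4

Scanning the 34 overlapping trigram windows for "field name eye":
  position 4–6: field name eye
  position 10–12: field name eye
  position 14–16: field name eye
  position 19–21: field name eye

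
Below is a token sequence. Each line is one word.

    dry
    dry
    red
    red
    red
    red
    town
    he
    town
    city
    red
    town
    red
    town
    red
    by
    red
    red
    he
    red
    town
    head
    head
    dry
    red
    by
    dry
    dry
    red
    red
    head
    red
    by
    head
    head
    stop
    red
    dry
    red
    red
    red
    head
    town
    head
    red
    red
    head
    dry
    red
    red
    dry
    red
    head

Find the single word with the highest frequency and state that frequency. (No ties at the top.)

Unigram frequencies (highest first):
  red: 23
  head: 9
  dry: 8
  town: 6
  by: 3
  he: 2
  … (2 more, each ≤ 1)

"red", 23 times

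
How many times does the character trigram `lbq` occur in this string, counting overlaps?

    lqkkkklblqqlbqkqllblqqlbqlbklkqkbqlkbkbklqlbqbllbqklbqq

Sliding a length-3 window over the 55 characters (53 positions):
  position 12–14: lbq
  position 23–25: lbq
  position 43–45: lbq
  position 48–50: lbq
  position 52–54: lbq

5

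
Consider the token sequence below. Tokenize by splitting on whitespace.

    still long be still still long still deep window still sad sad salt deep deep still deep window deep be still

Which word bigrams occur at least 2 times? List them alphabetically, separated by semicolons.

Bigram counts meeting the condition (at least 2 times):
  be still: 2
  deep window: 2
  still deep: 2
  still long: 2

be still; deep window; still deep; still long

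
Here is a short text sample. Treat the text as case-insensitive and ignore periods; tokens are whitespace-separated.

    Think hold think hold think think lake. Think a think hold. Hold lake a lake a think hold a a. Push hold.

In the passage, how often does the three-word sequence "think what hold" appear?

0

Scanning the 20 overlapping trigram windows for "think what hold":
  (none found)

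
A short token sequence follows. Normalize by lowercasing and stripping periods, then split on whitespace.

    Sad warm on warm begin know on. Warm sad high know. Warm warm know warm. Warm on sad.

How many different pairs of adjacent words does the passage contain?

13

18 tokens → 17 bigram windows in total.
Repeated bigrams (each contributes count−1 duplicates):
  know warm: 2
  on warm: 2
  warm on: 2
  warm warm: 2
4 duplicate windows → 17 − 4 = 13 distinct.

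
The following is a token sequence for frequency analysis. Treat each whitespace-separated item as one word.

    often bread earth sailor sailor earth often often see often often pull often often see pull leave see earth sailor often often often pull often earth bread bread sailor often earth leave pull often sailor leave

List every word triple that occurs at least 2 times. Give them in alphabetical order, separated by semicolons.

Trigram counts meeting the condition (at least 2 times):
  often often pull: 2
  often often see: 2
  often pull often: 2

often often pull; often often see; often pull often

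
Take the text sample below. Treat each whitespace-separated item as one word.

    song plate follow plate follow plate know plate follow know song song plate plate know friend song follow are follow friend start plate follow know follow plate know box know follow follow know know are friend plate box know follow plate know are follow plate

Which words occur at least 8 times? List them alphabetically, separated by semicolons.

Unigram counts meeting the condition (at least 8 times):
  follow: 11
  know: 10
  plate: 11

follow; know; plate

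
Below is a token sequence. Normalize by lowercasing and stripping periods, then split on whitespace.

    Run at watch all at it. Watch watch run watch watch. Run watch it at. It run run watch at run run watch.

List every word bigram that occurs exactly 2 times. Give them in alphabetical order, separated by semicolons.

Bigram counts meeting the condition (exactly 2 times):
  at it: 2
  run run: 2
  watch run: 2
  watch watch: 2

at it; run run; watch run; watch watch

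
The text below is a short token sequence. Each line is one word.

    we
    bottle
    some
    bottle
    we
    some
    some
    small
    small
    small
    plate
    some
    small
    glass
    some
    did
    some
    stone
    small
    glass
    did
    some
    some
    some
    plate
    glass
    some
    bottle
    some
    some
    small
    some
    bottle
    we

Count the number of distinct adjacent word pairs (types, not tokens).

34 tokens → 33 bigram windows in total.
Repeated bigrams (each contributes count−1 duplicates):
  some some: 4
  some bottle: 3
  some small: 3
  bottle some: 2
  bottle we: 2
  did some: 2
  glass some: 2
  small glass: 2
  … (1 more repeated)
13 duplicate windows → 33 − 13 = 20 distinct.

20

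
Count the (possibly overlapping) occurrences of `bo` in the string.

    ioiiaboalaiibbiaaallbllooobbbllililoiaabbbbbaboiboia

Sliding a length-2 window over the 52 characters (51 positions):
  position 6–7: bo
  position 46–47: bo
  position 49–50: bo

3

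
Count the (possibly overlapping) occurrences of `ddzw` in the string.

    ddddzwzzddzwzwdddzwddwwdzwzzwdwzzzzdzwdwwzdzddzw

4

Sliding a length-4 window over the 48 characters (45 positions):
  position 3–6: ddzw
  position 9–12: ddzw
  position 16–19: ddzw
  position 45–48: ddzw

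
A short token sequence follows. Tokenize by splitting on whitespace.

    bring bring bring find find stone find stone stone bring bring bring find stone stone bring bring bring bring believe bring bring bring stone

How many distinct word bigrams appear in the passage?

10

24 tokens → 23 bigram windows in total.
Repeated bigrams (each contributes count−1 duplicates):
  bring bring: 9
  find stone: 3
  bring find: 2
  stone bring: 2
  stone stone: 2
13 duplicate windows → 23 − 13 = 10 distinct.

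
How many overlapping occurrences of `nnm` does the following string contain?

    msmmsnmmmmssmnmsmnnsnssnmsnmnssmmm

0

Sliding a length-3 window over the 34 characters (32 positions):
  (no match at any position)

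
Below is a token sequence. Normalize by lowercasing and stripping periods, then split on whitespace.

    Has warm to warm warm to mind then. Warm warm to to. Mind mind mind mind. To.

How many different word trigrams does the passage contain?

13

17 tokens → 15 trigram windows in total.
Repeated trigrams (each contributes count−1 duplicates):
  mind mind mind: 2
  warm warm to: 2
2 duplicate windows → 15 − 2 = 13 distinct.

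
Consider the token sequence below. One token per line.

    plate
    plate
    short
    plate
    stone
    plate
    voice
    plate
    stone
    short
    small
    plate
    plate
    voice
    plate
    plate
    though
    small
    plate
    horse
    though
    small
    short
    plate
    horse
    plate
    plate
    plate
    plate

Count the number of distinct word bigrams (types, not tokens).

16

29 tokens → 28 bigram windows in total.
Repeated bigrams (each contributes count−1 duplicates):
  plate plate: 6
  plate horse: 2
  plate stone: 2
  plate voice: 2
  short plate: 2
  small plate: 2
  though small: 2
  voice plate: 2
12 duplicate windows → 28 − 12 = 16 distinct.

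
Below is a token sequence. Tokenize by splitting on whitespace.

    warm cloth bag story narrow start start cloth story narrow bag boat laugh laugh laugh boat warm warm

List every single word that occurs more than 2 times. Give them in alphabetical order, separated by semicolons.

Unigram counts meeting the condition (more than 2 times):
  laugh: 3
  warm: 3

laugh; warm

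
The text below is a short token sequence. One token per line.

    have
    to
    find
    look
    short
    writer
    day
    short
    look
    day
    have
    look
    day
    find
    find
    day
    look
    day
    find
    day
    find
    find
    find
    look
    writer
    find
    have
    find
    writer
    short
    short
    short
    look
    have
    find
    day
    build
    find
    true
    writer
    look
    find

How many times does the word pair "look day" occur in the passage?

Scanning the 41 overlapping bigram windows for "look day":
  position 9–10: look day
  position 12–13: look day
  position 17–18: look day

3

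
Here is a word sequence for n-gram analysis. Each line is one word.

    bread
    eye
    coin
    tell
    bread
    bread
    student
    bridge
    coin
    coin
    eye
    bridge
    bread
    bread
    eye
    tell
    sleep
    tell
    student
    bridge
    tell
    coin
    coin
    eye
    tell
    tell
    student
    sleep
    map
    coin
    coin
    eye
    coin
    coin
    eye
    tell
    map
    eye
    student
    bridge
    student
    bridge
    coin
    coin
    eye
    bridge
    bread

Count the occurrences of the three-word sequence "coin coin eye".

5

Scanning the 45 overlapping trigram windows for "coin coin eye":
  position 9–11: coin coin eye
  position 22–24: coin coin eye
  position 30–32: coin coin eye
  position 33–35: coin coin eye
  position 43–45: coin coin eye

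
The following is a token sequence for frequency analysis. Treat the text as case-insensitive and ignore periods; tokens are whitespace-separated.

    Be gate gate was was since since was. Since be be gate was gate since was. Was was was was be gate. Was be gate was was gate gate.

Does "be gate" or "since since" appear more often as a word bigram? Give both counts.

"be gate" (4 vs 1)

"be gate": 4 occurrences
"since since": 1 occurrence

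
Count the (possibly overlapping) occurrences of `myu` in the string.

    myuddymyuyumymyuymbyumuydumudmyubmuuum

Sliding a length-3 window over the 38 characters (36 positions):
  position 1–3: myu
  position 7–9: myu
  position 14–16: myu
  position 30–32: myu

4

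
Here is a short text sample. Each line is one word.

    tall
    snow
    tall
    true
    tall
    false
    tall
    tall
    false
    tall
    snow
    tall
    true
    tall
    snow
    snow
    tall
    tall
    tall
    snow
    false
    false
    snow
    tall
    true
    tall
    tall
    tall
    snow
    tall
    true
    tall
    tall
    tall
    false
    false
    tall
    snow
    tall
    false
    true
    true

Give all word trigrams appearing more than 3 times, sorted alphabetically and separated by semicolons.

Trigram counts meeting the condition (more than 3 times):
  snow tall true: 4
  tall snow tall: 4
  tall true tall: 4

snow tall true; tall snow tall; tall true tall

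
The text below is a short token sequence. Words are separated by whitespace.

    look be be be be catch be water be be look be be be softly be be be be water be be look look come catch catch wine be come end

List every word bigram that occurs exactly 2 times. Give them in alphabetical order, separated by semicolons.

be look; be water; look be; water be

Bigram counts meeting the condition (exactly 2 times):
  be look: 2
  be water: 2
  look be: 2
  water be: 2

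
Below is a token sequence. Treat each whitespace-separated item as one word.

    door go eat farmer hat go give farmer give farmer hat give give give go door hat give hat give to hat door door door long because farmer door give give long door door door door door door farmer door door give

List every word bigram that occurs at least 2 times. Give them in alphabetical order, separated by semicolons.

Bigram counts meeting the condition (at least 2 times):
  door door: 8
  door give: 2
  farmer door: 2
  farmer hat: 2
  give farmer: 2
  give give: 3
  hat give: 3

door door; door give; farmer door; farmer hat; give farmer; give give; hat give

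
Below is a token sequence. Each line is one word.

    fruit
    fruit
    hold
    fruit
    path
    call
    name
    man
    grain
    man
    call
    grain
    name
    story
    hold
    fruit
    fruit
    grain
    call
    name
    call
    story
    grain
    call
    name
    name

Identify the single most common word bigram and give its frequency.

Bigram frequencies (highest first):
  call name: 3
  fruit fruit: 2
  hold fruit: 2
  grain call: 2
  fruit hold: 1
  fruit path: 1
  … (14 more, each ≤ 1)

"call name", 3 times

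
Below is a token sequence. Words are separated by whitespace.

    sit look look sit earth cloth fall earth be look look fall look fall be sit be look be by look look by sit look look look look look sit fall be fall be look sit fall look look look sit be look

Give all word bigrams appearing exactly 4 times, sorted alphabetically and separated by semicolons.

be look; look sit

Bigram counts meeting the condition (exactly 4 times):
  be look: 4
  look sit: 4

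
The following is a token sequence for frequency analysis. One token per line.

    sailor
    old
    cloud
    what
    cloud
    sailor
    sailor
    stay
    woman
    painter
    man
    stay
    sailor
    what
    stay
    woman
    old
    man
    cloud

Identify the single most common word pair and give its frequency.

Bigram frequencies (highest first):
  stay woman: 2
  sailor old: 1
  old cloud: 1
  cloud what: 1
  what cloud: 1
  cloud sailor: 1
  … (11 more, each ≤ 1)

"stay woman", 2 times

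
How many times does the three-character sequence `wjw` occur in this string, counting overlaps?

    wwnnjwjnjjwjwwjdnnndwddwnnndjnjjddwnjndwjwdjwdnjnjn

2

Sliding a length-3 window over the 51 characters (49 positions):
  position 11–13: wjw
  position 40–42: wjw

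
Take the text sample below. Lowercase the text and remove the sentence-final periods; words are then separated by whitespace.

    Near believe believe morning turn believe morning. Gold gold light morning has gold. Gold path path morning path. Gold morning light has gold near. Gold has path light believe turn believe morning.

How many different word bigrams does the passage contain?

26

32 tokens → 31 bigram windows in total.
Repeated bigrams (each contributes count−1 duplicates):
  believe morning: 3
  gold gold: 2
  has gold: 2
  turn believe: 2
5 duplicate windows → 31 − 5 = 26 distinct.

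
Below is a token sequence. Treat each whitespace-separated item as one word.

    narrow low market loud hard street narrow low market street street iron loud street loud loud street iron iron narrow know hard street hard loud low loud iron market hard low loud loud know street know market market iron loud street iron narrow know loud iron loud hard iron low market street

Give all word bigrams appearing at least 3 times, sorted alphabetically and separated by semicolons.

iron loud; loud street; low market; street iron

Bigram counts meeting the condition (at least 3 times):
  iron loud: 3
  loud street: 3
  low market: 3
  street iron: 3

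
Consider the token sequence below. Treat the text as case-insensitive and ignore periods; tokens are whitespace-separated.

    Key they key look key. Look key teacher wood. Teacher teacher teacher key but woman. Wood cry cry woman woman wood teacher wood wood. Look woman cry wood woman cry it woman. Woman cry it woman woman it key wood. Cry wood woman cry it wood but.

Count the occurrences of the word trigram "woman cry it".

Scanning the 45 overlapping trigram windows for "woman cry it":
  position 29–31: woman cry it
  position 33–35: woman cry it
  position 43–45: woman cry it

3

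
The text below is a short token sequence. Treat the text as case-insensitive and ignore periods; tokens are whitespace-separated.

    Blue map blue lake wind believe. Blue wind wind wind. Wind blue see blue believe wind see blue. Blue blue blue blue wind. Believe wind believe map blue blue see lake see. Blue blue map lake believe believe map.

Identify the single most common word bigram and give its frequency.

"blue blue", 6 times

Bigram frequencies (highest first):
  blue blue: 6
  wind believe: 3
  wind wind: 3
  see blue: 3
  blue map: 2
  map blue: 2
  … (15 more, each ≤ 2)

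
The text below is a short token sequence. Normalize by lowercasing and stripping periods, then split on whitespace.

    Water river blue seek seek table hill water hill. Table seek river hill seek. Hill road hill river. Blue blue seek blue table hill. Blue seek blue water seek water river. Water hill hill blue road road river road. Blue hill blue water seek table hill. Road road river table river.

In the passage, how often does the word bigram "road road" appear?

Scanning the 50 overlapping bigram windows for "road road":
  position 36–37: road road
  position 47–48: road road

2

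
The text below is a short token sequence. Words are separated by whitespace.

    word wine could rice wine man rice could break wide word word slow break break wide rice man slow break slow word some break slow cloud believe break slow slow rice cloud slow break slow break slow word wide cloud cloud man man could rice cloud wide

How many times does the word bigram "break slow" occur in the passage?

5

Scanning the 46 overlapping bigram windows for "break slow":
  position 20–21: break slow
  position 24–25: break slow
  position 28–29: break slow
  position 34–35: break slow
  position 36–37: break slow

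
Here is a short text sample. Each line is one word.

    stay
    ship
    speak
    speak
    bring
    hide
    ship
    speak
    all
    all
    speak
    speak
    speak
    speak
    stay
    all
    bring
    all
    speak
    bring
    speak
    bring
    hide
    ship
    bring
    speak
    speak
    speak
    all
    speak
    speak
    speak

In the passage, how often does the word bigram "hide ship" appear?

2

Scanning the 31 overlapping bigram windows for "hide ship":
  position 6–7: hide ship
  position 23–24: hide ship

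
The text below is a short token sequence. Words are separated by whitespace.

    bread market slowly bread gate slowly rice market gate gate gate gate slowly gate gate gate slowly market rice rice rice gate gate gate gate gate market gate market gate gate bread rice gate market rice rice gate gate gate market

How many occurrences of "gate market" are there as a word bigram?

Scanning the 40 overlapping bigram windows for "gate market":
  position 26–27: gate market
  position 28–29: gate market
  position 34–35: gate market
  position 40–41: gate market

4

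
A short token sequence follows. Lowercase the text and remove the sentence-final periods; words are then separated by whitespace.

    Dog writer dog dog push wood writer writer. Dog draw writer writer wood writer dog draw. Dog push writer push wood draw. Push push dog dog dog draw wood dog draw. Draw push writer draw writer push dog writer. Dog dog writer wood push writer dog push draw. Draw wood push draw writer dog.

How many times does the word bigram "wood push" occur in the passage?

2

Scanning the 53 overlapping bigram windows for "wood push":
  position 43–44: wood push
  position 50–51: wood push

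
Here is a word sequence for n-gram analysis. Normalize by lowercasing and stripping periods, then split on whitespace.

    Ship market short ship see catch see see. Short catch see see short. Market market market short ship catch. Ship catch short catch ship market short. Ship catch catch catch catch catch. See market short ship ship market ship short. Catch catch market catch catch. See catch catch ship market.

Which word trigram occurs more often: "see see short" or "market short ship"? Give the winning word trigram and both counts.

"see see short": 2 occurrences
"market short ship": 4 occurrences

"market short ship" (4 vs 2)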